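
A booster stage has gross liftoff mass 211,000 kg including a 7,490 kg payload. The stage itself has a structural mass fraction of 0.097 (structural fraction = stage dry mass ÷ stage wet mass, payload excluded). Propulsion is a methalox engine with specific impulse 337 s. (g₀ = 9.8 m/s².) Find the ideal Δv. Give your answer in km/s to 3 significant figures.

Δv ≈ 6.76 km/s

Stage wet mass = m₀ − payload = 211,000 − 7,490 = 203,510 kg.
Stage dry mass = ε × stage wet mass = 0.097 × 203,510 = 19,740.5 kg.
Burnout mass m_f = stage dry + payload = 19,740.5 + 7,490 = 27,230.5 kg.
v_e = Isp · g₀ = 337 × 9.8 = 3302.6 m/s.
By the Tsiolkovsky rocket equation, Δv = v_e · ln(211,000/27,230.5) = 3302.6 × ln(7.749) = 3302.6 × 2.0475 ≈ 6762 m/s.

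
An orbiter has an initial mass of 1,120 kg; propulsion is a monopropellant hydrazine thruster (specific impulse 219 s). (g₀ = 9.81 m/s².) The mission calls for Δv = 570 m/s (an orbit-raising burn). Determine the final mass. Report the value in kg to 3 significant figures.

v_e = Isp · g₀ = 219 × 9.81 = 2148.4 m/s.
By the Tsiolkovsky rocket equation, m₀/m_f = exp(Δv / v_e) = exp(570 / 2148.4) = exp(0.2653) = 1.3038.
m_f = m₀ / 1.3038 = 1,120 / 1.3038 = 859.027 kg.

final mass ≈ 859 kg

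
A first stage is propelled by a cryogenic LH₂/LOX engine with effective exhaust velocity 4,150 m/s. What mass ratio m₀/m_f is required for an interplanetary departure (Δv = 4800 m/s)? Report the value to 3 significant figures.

mass ratio ≈ 3.18

m₀/m_f = exp(Δv / v_e) = exp(4800 / 4150.0) = exp(1.1566) = 3.1792.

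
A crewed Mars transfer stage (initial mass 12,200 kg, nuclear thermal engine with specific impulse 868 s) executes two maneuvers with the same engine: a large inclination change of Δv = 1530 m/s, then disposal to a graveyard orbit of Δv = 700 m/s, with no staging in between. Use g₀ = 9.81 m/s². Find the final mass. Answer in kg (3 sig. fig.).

final mass ≈ 9390 kg

v_e = Isp · g₀ = 868 × 9.81 = 8515.1 m/s.
After the first burn: m = 12200 × exp(−1530/8515.1) = 12200 × 0.83554 = 10,193.6 kg.
After the second burn: m = 10,193.6 × exp(−700/8515.1) = 10,193.6 × 0.92108 = 9,389.12 kg.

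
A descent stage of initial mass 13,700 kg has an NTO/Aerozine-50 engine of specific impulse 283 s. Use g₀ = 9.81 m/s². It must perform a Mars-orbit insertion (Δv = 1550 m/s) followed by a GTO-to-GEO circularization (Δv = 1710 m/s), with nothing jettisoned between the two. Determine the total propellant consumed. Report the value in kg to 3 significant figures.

v_e = Isp · g₀ = 283 × 9.81 = 2776.2 m/s.
After the first burn: m = 13700 × exp(−1550/2776.2) = 13700 × 0.57217 = 7,838.73 kg.
After the second burn: m = 7,838.73 × exp(−1710/2776.2) = 7,838.73 × 0.54013 = 4,233.93 kg.
Total propellant = m₀ − m_final = 13700 − 4,233.93 = 9,466.07 kg.

total propellant consumed ≈ 9470 kg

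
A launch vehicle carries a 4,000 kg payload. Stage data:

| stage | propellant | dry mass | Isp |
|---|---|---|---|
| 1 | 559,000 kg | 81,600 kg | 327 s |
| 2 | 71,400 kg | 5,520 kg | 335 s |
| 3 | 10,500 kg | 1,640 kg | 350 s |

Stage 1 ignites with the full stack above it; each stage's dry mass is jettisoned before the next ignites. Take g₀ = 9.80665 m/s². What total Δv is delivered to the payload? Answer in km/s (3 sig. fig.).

Δv ≈ 13.0 km/s

Ignition mass of stage 1 = 559,000+81,600 + 71,400+5,520 + 10,500+1,640 + 4,000 = 733,660 kg.
Stage 1: m₀ = 733,660 kg, m_f = 733,660 − 559,000 = 174,660 kg; Δv = 327×9.80665×ln(4.201) = 3206.8×1.4352 ≈ 4602 m/s.
Stage 2: m₀ = 93,060 kg, m_f = 93,060 − 71,400 = 21,660 kg; Δv = 335×9.80665×ln(4.296) = 3285.2×1.4578 ≈ 4789 m/s.
Stage 3: m₀ = 16,140 kg, m_f = 16,140 − 10,500 = 5,640 kg; Δv = 350×9.80665×ln(2.862) = 3432.3×1.0514 ≈ 3609 m/s.
Total Δv = 4602 + 4789 + 3609 = 13000 m/s.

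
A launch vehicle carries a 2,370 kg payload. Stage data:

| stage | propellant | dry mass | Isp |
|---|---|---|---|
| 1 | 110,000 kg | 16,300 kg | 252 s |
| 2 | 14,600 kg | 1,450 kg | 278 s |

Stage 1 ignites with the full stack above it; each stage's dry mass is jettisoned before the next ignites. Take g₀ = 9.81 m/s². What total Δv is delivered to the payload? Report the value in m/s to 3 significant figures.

Δv ≈ 7820 m/s

Ignition mass of stage 1 = 110,000+16,300 + 14,600+1,450 + 2,370 = 144,720 kg.
Stage 1: m₀ = 144,720 kg, m_f = 144,720 − 110,000 = 34,720 kg; Δv = 252×9.81×ln(4.168) = 2472.1×1.4275 ≈ 3529 m/s.
Stage 2: m₀ = 18,420 kg, m_f = 18,420 − 14,600 = 3,820 kg; Δv = 278×9.81×ln(4.822) = 2727.2×1.5732 ≈ 4290 m/s.
Total Δv = 3529 + 4290 = 7819 m/s.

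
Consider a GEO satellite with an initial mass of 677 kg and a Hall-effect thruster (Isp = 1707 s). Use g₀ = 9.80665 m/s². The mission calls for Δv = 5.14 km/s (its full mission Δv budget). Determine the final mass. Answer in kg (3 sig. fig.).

v_e = Isp · g₀ = 1707 × 9.80665 = 16740.0 m/s.
m₀/m_f = exp(Δv / v_e) = exp(5140 / 16740.0) = exp(0.3070) = 1.3594.
m_f = m₀ / 1.3594 = 677 / 1.3594 = 498.014 kg.

final mass ≈ 498 kg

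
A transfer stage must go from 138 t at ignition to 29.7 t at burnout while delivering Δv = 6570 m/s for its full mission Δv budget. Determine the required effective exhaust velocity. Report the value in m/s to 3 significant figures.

v_e ≈ 4280 m/s

ln(m₀/m_f) = ln(138000/29700) = ln(4.646) = 1.5361.
By the Tsiolkovsky rocket equation, v_e = Δv / ln(m₀/m_f) = 6570 / 1.5361 = 4277.0 m/s.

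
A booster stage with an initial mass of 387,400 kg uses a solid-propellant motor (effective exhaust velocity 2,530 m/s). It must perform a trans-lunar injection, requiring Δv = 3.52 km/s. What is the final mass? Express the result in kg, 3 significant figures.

final mass ≈ 96400 kg

m₀/m_f = exp(Δv / v_e) = exp(3520 / 2530.0) = exp(1.3913) = 4.0201.
m_f = m₀ / 4.0201 = 387,400 / 4.0201 = 96,365.8 kg.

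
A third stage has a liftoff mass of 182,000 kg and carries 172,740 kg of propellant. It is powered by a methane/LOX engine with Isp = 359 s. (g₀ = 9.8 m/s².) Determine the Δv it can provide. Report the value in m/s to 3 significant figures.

v_e = Isp · g₀ = 359 × 9.8 = 3518.2 m/s.
m_f = m₀ − m_prop = 182,000 − 172,740 = 9,260 kg.
From the ideal rocket equation, Δv = v_e · ln(m₀/m_f) = 3518.2 × ln(19.65) = 3518.2 × 2.9783 ≈ 10478.3 m/s.

Δv ≈ 10500 m/s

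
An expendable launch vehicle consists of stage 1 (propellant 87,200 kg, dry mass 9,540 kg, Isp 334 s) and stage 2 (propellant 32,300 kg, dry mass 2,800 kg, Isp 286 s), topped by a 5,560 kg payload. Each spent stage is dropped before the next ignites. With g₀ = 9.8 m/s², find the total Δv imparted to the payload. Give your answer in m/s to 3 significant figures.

Ignition mass of stage 1 = 87,200+9,540 + 32,300+2,800 + 5,560 = 137,400 kg.
Stage 1: m₀ = 137,400 kg, m_f = 137,400 − 87,200 = 50,200 kg; Δv = 334×9.8×ln(2.737) = 3273.2×1.0069 ≈ 3296 m/s.
Stage 2: m₀ = 40,660 kg, m_f = 40,660 − 32,300 = 8,360 kg; Δv = 286×9.8×ln(4.864) = 2802.8×1.5818 ≈ 4433 m/s.
Total Δv = 3296 + 4433 = 7729 m/s.

Δv ≈ 7730 m/s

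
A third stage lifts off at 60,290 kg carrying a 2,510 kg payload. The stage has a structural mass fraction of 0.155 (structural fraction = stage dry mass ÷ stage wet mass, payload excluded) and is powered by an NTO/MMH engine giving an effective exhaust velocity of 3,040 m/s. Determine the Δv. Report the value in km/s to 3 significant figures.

Stage wet mass = m₀ − payload = 60,290 − 2,510 = 57,780 kg.
Stage dry mass = ε × stage wet mass = 0.155 × 57,780 = 8,955.9 kg.
Burnout mass m_f = stage dry + payload = 8,955.9 + 2,510 = 11,465.9 kg.
By the Tsiolkovsky rocket equation, Δv = v_e · ln(60,290/11,465.9) = 3040.0 × ln(5.258) = 3040.0 × 1.6598 ≈ 5046 m/s.

Δv ≈ 5.05 km/s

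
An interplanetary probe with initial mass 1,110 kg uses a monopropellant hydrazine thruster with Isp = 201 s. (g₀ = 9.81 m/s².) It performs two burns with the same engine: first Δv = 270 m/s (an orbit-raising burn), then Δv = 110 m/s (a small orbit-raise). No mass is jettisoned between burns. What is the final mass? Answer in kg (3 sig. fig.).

final mass ≈ 915 kg

v_e = Isp · g₀ = 201 × 9.81 = 1971.8 m/s.
After the first burn: m = 1110 × exp(−270/1971.8) = 1110 × 0.87203 = 967.953 kg.
After the second burn: m = 967.953 × exp(−110/1971.8) = 967.953 × 0.94574 = 915.432 kg.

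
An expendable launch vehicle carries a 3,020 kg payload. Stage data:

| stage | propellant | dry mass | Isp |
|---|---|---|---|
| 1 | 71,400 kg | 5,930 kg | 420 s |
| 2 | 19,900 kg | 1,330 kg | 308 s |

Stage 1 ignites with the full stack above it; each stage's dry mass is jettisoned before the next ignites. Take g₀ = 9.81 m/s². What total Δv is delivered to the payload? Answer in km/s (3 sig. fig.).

Δv ≈ 10.2 km/s

Ignition mass of stage 1 = 71,400+5,930 + 19,900+1,330 + 3,020 = 101,580 kg.
Stage 1: m₀ = 101,580 kg, m_f = 101,580 − 71,400 = 30,180 kg; Δv = 420×9.81×ln(3.366) = 4120.2×1.2137 ≈ 5001 m/s.
Stage 2: m₀ = 24,250 kg, m_f = 24,250 − 19,900 = 4,350 kg; Δv = 308×9.81×ln(5.575) = 3021.5×1.7182 ≈ 5192 m/s.
Total Δv = 5001 + 5192 = 10193 m/s.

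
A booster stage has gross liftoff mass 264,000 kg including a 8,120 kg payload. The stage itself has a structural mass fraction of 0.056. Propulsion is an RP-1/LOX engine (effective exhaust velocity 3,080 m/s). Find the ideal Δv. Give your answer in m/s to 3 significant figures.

Δv ≈ 7590 m/s

Stage wet mass = m₀ − payload = 264,000 − 8,120 = 255,880 kg.
Stage dry mass = ε × stage wet mass = 0.056 × 255,880 = 14,329.3 kg.
Burnout mass m_f = stage dry + payload = 14,329.3 + 8,120 = 22,449.3 kg.
Δv = v_e · ln(264,000/22,449.3) = 3080.0 × ln(11.76) = 3080.0 × 2.4647 ≈ 7591 m/s.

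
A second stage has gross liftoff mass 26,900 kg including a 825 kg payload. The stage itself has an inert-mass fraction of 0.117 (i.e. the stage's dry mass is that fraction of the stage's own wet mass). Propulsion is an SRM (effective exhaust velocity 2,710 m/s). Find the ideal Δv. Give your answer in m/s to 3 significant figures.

Δv ≈ 5250 m/s

Stage wet mass = m₀ − payload = 26,900 − 825 = 26,075 kg.
Stage dry mass = ε × stage wet mass = 0.117 × 26,075 = 3,050.78 kg.
Burnout mass m_f = stage dry + payload = 3,050.78 + 825 = 3,875.78 kg.
From the ideal rocket equation, Δv = v_e · ln(26,900/3,875.78) = 2710.0 × ln(6.941) = 2710.0 × 1.9374 ≈ 5250 m/s.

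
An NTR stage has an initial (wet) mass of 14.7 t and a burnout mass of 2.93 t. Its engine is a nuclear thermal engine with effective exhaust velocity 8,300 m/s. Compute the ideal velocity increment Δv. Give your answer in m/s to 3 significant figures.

Rocket equation: Δv = v_e · ln(m₀/m_f) = 8300.0 × ln(5.017) = 8300.0 × 1.6128 ≈ 13386.6 m/s.

Δv ≈ 13400 m/s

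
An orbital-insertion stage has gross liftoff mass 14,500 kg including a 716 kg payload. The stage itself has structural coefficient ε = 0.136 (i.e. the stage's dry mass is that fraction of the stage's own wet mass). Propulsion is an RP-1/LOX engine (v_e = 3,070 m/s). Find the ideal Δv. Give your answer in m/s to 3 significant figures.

Δv ≈ 5290 m/s

Stage wet mass = m₀ − payload = 14,500 − 716 = 13,784 kg.
Stage dry mass = ε × stage wet mass = 0.136 × 13,784 = 1,874.62 kg.
Burnout mass m_f = stage dry + payload = 1,874.62 + 716 = 2,590.62 kg.
Using Δv = v_e ln(m₀/m_f): Δv = v_e · ln(14,500/2,590.62) = 3070.0 × ln(5.597) = 3070.0 × 1.7223 ≈ 5287 m/s.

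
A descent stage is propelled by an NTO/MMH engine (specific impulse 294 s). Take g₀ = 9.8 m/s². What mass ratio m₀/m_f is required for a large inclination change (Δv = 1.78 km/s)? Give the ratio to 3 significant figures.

mass ratio ≈ 1.85

v_e = Isp · g₀ = 294 × 9.8 = 2881.2 m/s.
m₀/m_f = exp(Δv / v_e) = exp(1780 / 2881.2) = exp(0.6178) = 1.8548.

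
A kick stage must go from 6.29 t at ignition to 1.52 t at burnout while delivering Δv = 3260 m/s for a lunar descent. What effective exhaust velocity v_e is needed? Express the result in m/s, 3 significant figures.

v_e ≈ 2300 m/s

ln(m₀/m_f) = ln(6290/1520) = ln(4.138) = 1.4203.
From the ideal rocket equation, v_e = Δv / ln(m₀/m_f) = 3260 / 1.4203 = 2295.4 m/s.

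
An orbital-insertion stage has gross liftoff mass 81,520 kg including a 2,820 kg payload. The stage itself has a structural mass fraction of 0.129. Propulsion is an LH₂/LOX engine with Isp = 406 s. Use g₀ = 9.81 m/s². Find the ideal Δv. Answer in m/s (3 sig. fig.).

Stage wet mass = m₀ − payload = 81,520 − 2,820 = 78,700 kg.
Stage dry mass = ε × stage wet mass = 0.129 × 78,700 = 10,152.3 kg.
Burnout mass m_f = stage dry + payload = 10,152.3 + 2,820 = 12,972.3 kg.
v_e = Isp · g₀ = 406 × 9.81 = 3982.9 m/s.
Using Δv = v_e ln(m₀/m_f): Δv = v_e · ln(81,520/12,972.3) = 3982.9 × ln(6.284) = 3982.9 × 1.8380 ≈ 7321 m/s.

Δv ≈ 7320 m/s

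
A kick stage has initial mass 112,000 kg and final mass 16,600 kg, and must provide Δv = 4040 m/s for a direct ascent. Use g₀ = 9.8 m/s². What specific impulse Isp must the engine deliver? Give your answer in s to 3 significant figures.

Isp ≈ 216 s

ln(m₀/m_f) = ln(112000/16600) = ln(6.747) = 1.9091.
Rocket equation: v_e = Δv / ln(m₀/m_f) = 4040 / 1.9091 = 2116.2 m/s.
Isp = v_e / g₀ = 2116.2 / 9.8 = 215.9 s.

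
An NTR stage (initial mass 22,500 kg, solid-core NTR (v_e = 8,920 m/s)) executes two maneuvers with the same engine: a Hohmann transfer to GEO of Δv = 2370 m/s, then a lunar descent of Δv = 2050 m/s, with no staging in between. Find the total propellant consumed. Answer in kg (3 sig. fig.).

total propellant consumed ≈ 8790 kg

After the first burn: m = 22500 × exp(−2370/8920.0) = 22500 × 0.76667 = 17,250.1 kg.
After the second burn: m = 17,250.1 × exp(−2050/8920.0) = 17,250.1 × 0.79468 = 13,708.3 kg.
Total propellant = m₀ − m_final = 22500 − 13,708.3 = 8,791.7 kg.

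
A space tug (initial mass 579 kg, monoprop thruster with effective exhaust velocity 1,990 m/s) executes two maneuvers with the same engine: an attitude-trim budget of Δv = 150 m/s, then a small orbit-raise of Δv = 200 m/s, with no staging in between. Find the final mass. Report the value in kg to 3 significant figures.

After the first burn: m = 579 × exp(−150/1990.0) = 579 × 0.92739 = 536.959 kg.
After the second burn: m = 536.959 × exp(−200/1990.0) = 536.959 × 0.90438 = 485.615 kg.

final mass ≈ 486 kg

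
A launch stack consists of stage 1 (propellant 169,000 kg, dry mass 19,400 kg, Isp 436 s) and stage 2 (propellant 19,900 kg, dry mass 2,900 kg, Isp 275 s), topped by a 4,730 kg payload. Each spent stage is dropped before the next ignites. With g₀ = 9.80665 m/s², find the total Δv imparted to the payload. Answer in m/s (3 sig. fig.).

Δv ≈ 9990 m/s

Ignition mass of stage 1 = 169,000+19,400 + 19,900+2,900 + 4,730 = 215,930 kg.
Stage 1: m₀ = 215,930 kg, m_f = 215,930 − 169,000 = 46,930 kg; Δv = 436×9.80665×ln(4.601) = 4275.7×1.5263 ≈ 6526 m/s.
Stage 2: m₀ = 27,530 kg, m_f = 27,530 − 19,900 = 7,630 kg; Δv = 275×9.80665×ln(3.608) = 2696.8×1.2832 ≈ 3461 m/s.
Total Δv = 6526 + 3461 = 9987 m/s.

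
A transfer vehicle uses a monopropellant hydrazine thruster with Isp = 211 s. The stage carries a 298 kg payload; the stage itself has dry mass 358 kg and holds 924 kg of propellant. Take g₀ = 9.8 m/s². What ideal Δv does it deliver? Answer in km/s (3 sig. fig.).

v_e = Isp · g₀ = 211 × 9.8 = 2067.8 m/s.
m₀ = payload + dry + propellant = 298 + 358 + 924 = 1,580 kg.
m_f = payload + dry = 298 + 358 = 656 kg.
Δv = v_e · ln(m₀/m_f) = 2067.8 × ln(2.409) = 2067.8 × 0.8790 ≈ 1817.6 m/s.

Δv ≈ 1.82 km/s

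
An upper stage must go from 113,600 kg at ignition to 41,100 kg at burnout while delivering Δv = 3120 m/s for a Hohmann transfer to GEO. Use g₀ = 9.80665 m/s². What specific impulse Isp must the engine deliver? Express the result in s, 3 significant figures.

Isp ≈ 313 s

ln(m₀/m_f) = ln(113600/41100) = ln(2.764) = 1.0167.
Using Δv = v_e ln(m₀/m_f): v_e = Δv / ln(m₀/m_f) = 3120 / 1.0167 = 3068.8 m/s.
Isp = v_e / g₀ = 3068.8 / 9.80665 = 312.9 s.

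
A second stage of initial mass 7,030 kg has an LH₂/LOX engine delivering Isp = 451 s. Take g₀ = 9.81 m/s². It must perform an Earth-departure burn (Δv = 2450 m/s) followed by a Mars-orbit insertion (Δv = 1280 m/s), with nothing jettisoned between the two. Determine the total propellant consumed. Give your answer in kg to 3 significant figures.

total propellant consumed ≈ 4000 kg

v_e = Isp · g₀ = 451 × 9.81 = 4424.3 m/s.
After the first burn: m = 7030 × exp(−2450/4424.3) = 7030 × 0.57479 = 4,040.77 kg.
After the second burn: m = 4,040.77 × exp(−1280/4424.3) = 4,040.77 × 0.74878 = 3,025.65 kg.
Total propellant = m₀ − m_final = 7030 − 3,025.65 = 4,004.35 kg.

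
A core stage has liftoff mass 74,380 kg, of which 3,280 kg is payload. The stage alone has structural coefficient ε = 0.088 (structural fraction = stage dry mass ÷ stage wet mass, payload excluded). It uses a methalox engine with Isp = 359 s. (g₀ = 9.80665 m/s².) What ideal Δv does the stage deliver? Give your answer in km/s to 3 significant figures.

Stage wet mass = m₀ − payload = 74,380 − 3,280 = 71,100 kg.
Stage dry mass = ε × stage wet mass = 0.088 × 71,100 = 6,256.8 kg.
Burnout mass m_f = stage dry + payload = 6,256.8 + 3,280 = 9,536.8 kg.
v_e = Isp · g₀ = 359 × 9.80665 = 3520.6 m/s.
Rocket equation: Δv = v_e · ln(74,380/9,536.8) = 3520.6 × ln(7.799) = 3520.6 × 2.0540 ≈ 7231 m/s.

Δv ≈ 7.23 km/s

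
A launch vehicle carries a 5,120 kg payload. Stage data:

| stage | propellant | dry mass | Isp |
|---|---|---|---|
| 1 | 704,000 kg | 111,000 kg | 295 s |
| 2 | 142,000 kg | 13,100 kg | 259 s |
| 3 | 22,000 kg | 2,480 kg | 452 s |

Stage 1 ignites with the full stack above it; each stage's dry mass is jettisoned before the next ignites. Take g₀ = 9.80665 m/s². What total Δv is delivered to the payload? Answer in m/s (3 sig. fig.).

Ignition mass of stage 1 = 704,000+111,000 + 142,000+13,100 + 22,000+2,480 + 5,120 = 999,700 kg.
Stage 1: m₀ = 999,700 kg, m_f = 999,700 − 704,000 = 295,700 kg; Δv = 295×9.80665×ln(3.381) = 2893.0×1.2181 ≈ 3524 m/s.
Stage 2: m₀ = 184,700 kg, m_f = 184,700 − 142,000 = 42,700 kg; Δv = 259×9.80665×ln(4.326) = 2539.9×1.4645 ≈ 3720 m/s.
Stage 3: m₀ = 29,600 kg, m_f = 29,600 − 22,000 = 7,600 kg; Δv = 452×9.80665×ln(3.895) = 4432.6×1.3596 ≈ 6027 m/s.
Total Δv = 3524 + 3720 + 6027 = 13271 m/s.

Δv ≈ 13300 m/s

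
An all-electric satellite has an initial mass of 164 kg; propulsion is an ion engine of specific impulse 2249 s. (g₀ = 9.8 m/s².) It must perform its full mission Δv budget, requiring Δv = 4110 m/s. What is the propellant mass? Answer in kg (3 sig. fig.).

v_e = Isp · g₀ = 2249 × 9.8 = 22040.2 m/s.
Rocket equation: m₀/m_f = exp(Δv / v_e) = exp(4110 / 22040.2) = exp(0.1865) = 1.2050.
m_f = 164 / 1.2050 = 136.1 kg, so propellant = m₀ − m_f = 164 − 136.1 = 27.9 kg.

propellant mass ≈ 27.9 kg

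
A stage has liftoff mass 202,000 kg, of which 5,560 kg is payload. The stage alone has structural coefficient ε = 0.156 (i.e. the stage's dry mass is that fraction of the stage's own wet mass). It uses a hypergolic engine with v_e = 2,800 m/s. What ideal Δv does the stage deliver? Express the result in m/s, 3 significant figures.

Stage wet mass = m₀ − payload = 202,000 − 5,560 = 196,440 kg.
Stage dry mass = ε × stage wet mass = 0.156 × 196,440 = 30,644.6 kg.
Burnout mass m_f = stage dry + payload = 30,644.6 + 5,560 = 36,204.6 kg.
By the Tsiolkovsky rocket equation, Δv = v_e · ln(202,000/36,204.6) = 2800.0 × ln(5.579) = 2800.0 × 1.7191 ≈ 4813 m/s.

Δv ≈ 4810 m/s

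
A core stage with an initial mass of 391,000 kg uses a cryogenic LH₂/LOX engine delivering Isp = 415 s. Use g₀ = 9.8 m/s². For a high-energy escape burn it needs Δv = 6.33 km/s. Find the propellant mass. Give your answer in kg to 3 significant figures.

v_e = Isp · g₀ = 415 × 9.8 = 4067.0 m/s.
m₀/m_f = exp(Δv / v_e) = exp(6330 / 4067.0) = exp(1.5564) = 4.7419.
m_f = 391,000 / 4.7419 = 82,456.4 kg, so propellant = m₀ − m_f = 391,000 − 82,456.4 = 308,543.6 kg.

propellant mass ≈ 309000 kg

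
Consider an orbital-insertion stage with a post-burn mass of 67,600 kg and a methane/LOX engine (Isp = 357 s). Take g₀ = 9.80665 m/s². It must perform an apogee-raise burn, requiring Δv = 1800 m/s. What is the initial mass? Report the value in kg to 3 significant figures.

initial mass ≈ 113000 kg

v_e = Isp · g₀ = 357 × 9.80665 = 3501.0 m/s.
m₀/m_f = exp(Δv / v_e) = exp(1800 / 3501.0) = exp(0.5141) = 1.6722.
m₀ = m_f × 1.6722 = 67,600 × 1.6722 = 113,041 kg.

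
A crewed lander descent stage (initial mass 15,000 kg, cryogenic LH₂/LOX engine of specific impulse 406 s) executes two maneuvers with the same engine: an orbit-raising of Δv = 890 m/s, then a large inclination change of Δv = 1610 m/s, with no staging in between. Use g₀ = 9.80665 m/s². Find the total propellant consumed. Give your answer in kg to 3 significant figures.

total propellant consumed ≈ 6990 kg

v_e = Isp · g₀ = 406 × 9.80665 = 3981.5 m/s.
After the first burn: m = 15000 × exp(−890/3981.5) = 15000 × 0.79969 = 11,995.4 kg.
After the second burn: m = 11,995.4 × exp(−1610/3981.5) = 11,995.4 × 0.66740 = 8,005.73 kg.
Total propellant = m₀ − m_final = 15000 − 8,005.73 = 6,994.27 kg.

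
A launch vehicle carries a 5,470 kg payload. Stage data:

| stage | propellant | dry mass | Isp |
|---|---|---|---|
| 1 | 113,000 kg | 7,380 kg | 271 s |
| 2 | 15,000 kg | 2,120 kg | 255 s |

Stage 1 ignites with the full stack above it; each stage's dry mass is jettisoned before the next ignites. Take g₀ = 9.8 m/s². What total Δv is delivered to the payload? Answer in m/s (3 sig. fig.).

Δv ≈ 6880 m/s

Ignition mass of stage 1 = 113,000+7,380 + 15,000+2,120 + 5,470 = 142,970 kg.
Stage 1: m₀ = 142,970 kg, m_f = 142,970 − 113,000 = 29,970 kg; Δv = 271×9.8×ln(4.77) = 2655.8×1.5624 ≈ 4150 m/s.
Stage 2: m₀ = 22,590 kg, m_f = 22,590 − 15,000 = 7,590 kg; Δv = 255×9.8×ln(2.976) = 2499.0×1.0907 ≈ 2726 m/s.
Total Δv = 4150 + 2726 = 6876 m/s.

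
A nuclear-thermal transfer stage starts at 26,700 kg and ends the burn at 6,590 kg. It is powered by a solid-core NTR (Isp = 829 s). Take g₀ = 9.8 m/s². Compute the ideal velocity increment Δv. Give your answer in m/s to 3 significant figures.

v_e = Isp · g₀ = 829 × 9.8 = 8124.2 m/s.
Δv = v_e · ln(m₀/m_f) = 8124.2 × ln(4.052) = 8124.2 × 1.3991 ≈ 11366.7 m/s.

Δv ≈ 11400 m/s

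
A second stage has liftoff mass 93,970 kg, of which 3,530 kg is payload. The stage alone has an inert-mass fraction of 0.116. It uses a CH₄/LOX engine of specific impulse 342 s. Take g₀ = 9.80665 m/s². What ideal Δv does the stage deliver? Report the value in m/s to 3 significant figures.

Δv ≈ 6380 m/s

Stage wet mass = m₀ − payload = 93,970 − 3,530 = 90,440 kg.
Stage dry mass = ε × stage wet mass = 0.116 × 90,440 = 10,491 kg.
Burnout mass m_f = stage dry + payload = 10,491 + 3,530 = 14,021 kg.
v_e = Isp · g₀ = 342 × 9.80665 = 3353.9 m/s.
By the Tsiolkovsky rocket equation, Δv = v_e · ln(93,970/14,021) = 3353.9 × ln(6.702) = 3353.9 × 1.9024 ≈ 6380 m/s.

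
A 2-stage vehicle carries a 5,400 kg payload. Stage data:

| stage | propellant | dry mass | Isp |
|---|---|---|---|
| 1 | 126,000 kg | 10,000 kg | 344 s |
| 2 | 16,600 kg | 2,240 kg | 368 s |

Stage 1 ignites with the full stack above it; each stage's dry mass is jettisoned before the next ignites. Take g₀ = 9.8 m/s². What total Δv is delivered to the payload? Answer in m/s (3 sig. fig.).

Ignition mass of stage 1 = 126,000+10,000 + 16,600+2,240 + 5,400 = 160,240 kg.
Stage 1: m₀ = 160,240 kg, m_f = 160,240 − 126,000 = 34,240 kg; Δv = 344×9.8×ln(4.68) = 3371.2×1.5433 ≈ 5203 m/s.
Stage 2: m₀ = 24,240 kg, m_f = 24,240 − 16,600 = 7,640 kg; Δv = 368×9.8×ln(3.173) = 3606.4×1.1546 ≈ 4164 m/s.
Total Δv = 5203 + 4164 = 9367 m/s.

Δv ≈ 9370 m/s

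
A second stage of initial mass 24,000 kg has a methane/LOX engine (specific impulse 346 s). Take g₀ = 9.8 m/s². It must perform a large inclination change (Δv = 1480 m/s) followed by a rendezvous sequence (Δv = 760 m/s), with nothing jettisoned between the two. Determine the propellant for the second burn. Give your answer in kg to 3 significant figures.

propellant for the second burn ≈ 3110 kg

v_e = Isp · g₀ = 346 × 9.8 = 3390.8 m/s.
After the first burn: m = 24000 × exp(−1480/3390.8) = 24000 × 0.64631 = 15,511.4 kg.
After the second burn: m = 15,511.4 × exp(−760/3390.8) = 15,511.4 × 0.79921 = 12,396.9 kg.
Second-burn propellant = 15,511.4 − 12,396.9 = 3,114.5 kg.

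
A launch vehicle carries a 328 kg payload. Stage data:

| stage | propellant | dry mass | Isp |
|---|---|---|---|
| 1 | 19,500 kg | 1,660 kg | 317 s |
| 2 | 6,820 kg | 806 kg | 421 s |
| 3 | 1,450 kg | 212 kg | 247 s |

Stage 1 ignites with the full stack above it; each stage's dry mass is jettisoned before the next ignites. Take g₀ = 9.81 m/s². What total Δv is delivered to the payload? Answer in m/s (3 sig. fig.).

Ignition mass of stage 1 = 19,500+1,660 + 6,820+806 + 1,450+212 + 328 = 30,776 kg.
Stage 1: m₀ = 30,776 kg, m_f = 30,776 − 19,500 = 11,276 kg; Δv = 317×9.81×ln(2.729) = 3109.8×1.0041 ≈ 3122 m/s.
Stage 2: m₀ = 9,616 kg, m_f = 9,616 − 6,820 = 2,796 kg; Δv = 421×9.81×ln(3.439) = 4130.0×1.2352 ≈ 5102 m/s.
Stage 3: m₀ = 1,990 kg, m_f = 1,990 − 1,450 = 540 kg; Δv = 247×9.81×ln(3.685) = 2423.1×1.3043 ≈ 3160 m/s.
Total Δv = 3122 + 5102 + 3160 = 11384 m/s.

Δv ≈ 11400 m/s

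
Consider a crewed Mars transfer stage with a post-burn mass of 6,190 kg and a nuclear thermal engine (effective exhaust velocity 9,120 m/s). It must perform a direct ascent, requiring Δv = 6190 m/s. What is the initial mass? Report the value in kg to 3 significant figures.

initial mass ≈ 12200 kg

m₀/m_f = exp(Δv / v_e) = exp(6190 / 9120.0) = exp(0.6787) = 1.9714.
m₀ = m_f × 1.9714 = 6,190 × 1.9714 = 12,203 kg.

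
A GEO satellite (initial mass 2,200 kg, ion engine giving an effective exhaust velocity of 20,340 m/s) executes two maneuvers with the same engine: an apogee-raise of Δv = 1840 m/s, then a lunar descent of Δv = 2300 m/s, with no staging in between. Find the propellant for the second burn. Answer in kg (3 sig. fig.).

After the first burn: m = 2200 × exp(−1840/20340.0) = 2200 × 0.91351 = 2,009.72 kg.
After the second burn: m = 2,009.72 × exp(−2300/20340.0) = 2,009.72 × 0.89308 = 1,794.84 kg.
Second-burn propellant = 2,009.72 − 1,794.84 = 214.88 kg.

propellant for the second burn ≈ 215 kg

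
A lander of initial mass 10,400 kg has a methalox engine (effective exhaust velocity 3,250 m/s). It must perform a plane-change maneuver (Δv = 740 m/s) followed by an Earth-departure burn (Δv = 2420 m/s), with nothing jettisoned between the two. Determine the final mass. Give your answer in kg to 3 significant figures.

final mass ≈ 3930 kg

After the first burn: m = 10400 × exp(−740/3250.0) = 10400 × 0.79637 = 8,282.25 kg.
After the second burn: m = 8,282.25 × exp(−2420/3250.0) = 8,282.25 × 0.47492 = 3,933.41 kg.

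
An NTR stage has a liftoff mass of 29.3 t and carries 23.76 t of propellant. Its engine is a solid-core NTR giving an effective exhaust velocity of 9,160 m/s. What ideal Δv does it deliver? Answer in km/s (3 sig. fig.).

Δv ≈ 15.3 km/s

m_f = m₀ − m_prop = 29.3 − 23.76 = 5.54 t.
From the ideal rocket equation, Δv = v_e · ln(m₀/m_f) = 9160.0 × ln(5.289) = 9160.0 × 1.6656 ≈ 15256.8 m/s.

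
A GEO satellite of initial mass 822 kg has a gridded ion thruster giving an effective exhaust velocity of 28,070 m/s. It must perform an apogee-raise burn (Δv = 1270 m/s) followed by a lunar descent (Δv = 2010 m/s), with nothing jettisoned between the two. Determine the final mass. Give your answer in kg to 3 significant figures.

After the first burn: m = 822 × exp(−1270/28070.0) = 822 × 0.95576 = 785.635 kg.
After the second burn: m = 785.635 × exp(−2010/28070.0) = 785.635 × 0.93090 = 731.348 kg.

final mass ≈ 731 kg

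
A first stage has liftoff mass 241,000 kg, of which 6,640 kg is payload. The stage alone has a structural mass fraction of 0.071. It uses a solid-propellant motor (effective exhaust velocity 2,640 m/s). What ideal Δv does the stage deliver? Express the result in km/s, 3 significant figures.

Stage wet mass = m₀ − payload = 241,000 − 6,640 = 234,360 kg.
Stage dry mass = ε × stage wet mass = 0.071 × 234,360 = 16,639.6 kg.
Burnout mass m_f = stage dry + payload = 16,639.6 + 6,640 = 23,279.6 kg.
Using Δv = v_e ln(m₀/m_f): Δv = v_e · ln(241,000/23,279.6) = 2640.0 × ln(10.35) = 2640.0 × 2.3372 ≈ 6170 m/s.

Δv ≈ 6.17 km/s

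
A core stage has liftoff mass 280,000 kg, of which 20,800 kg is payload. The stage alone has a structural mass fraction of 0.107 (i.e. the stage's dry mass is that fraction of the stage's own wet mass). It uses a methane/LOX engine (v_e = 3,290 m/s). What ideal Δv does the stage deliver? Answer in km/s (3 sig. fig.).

Δv ≈ 5.77 km/s

Stage wet mass = m₀ − payload = 280,000 − 20,800 = 259,200 kg.
Stage dry mass = ε × stage wet mass = 0.107 × 259,200 = 27,734.4 kg.
Burnout mass m_f = stage dry + payload = 27,734.4 + 20,800 = 48,534.4 kg.
Δv = v_e · ln(280,000/48,534.4) = 3290.0 × ln(5.769) = 3290.0 × 1.7525 ≈ 5766 m/s.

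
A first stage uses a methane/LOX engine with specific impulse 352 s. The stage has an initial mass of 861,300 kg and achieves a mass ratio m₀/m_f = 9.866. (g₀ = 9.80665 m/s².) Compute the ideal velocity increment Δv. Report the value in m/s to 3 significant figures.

v_e = Isp · g₀ = 352 × 9.80665 = 3451.9 m/s.
Using Δv = v_e ln(m₀/m_f): Δv = v_e · ln(9.866) = 3451.9 × 2.2891 ≈ 7901.8 m/s.

Δv ≈ 7900 m/s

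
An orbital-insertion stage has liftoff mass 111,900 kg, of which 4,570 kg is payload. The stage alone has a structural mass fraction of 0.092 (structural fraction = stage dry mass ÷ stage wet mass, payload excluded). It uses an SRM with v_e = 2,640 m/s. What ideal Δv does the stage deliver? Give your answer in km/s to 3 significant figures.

Δv ≈ 5.40 km/s

Stage wet mass = m₀ − payload = 111,900 − 4,570 = 107,330 kg.
Stage dry mass = ε × stage wet mass = 0.092 × 107,330 = 9,874.36 kg.
Burnout mass m_f = stage dry + payload = 9,874.36 + 4,570 = 14,444.36 kg.
Using Δv = v_e ln(m₀/m_f): Δv = v_e · ln(111,900/14,444.36) = 2640.0 × ln(7.747) = 2640.0 × 2.0473 ≈ 5405 m/s.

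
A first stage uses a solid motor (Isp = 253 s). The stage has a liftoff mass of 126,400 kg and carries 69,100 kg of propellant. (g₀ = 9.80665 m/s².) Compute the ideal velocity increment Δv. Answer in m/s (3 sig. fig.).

Δv ≈ 1960 m/s

v_e = Isp · g₀ = 253 × 9.80665 = 2481.1 m/s.
m_f = m₀ − m_prop = 126,400 − 69,100 = 57,300 kg.
Using Δv = v_e ln(m₀/m_f): Δv = v_e · ln(m₀/m_f) = 2481.1 × ln(2.206) = 2481.1 × 0.7912 ≈ 1962.9 m/s.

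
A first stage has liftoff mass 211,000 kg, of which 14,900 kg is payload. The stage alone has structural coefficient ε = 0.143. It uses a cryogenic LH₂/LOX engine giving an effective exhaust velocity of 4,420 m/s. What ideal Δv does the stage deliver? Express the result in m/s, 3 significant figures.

Stage wet mass = m₀ − payload = 211,000 − 14,900 = 196,100 kg.
Stage dry mass = ε × stage wet mass = 0.143 × 196,100 = 28,042.3 kg.
Burnout mass m_f = stage dry + payload = 28,042.3 + 14,900 = 42,942.3 kg.
By the Tsiolkovsky rocket equation, Δv = v_e · ln(211,000/42,942.3) = 4420.0 × ln(4.914) = 4420.0 × 1.5920 ≈ 7037 m/s.

Δv ≈ 7040 m/s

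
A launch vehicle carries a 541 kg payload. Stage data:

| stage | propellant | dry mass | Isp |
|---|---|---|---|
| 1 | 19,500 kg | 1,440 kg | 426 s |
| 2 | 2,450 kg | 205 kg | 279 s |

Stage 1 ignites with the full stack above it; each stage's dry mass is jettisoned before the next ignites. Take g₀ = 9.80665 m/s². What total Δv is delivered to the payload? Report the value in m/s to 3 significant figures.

Δv ≈ 10900 m/s

Ignition mass of stage 1 = 19,500+1,440 + 2,450+205 + 541 = 24,136 kg.
Stage 1: m₀ = 24,136 kg, m_f = 24,136 − 19,500 = 4,636 kg; Δv = 426×9.80665×ln(5.206) = 4177.6×1.6499 ≈ 6892 m/s.
Stage 2: m₀ = 3,196 kg, m_f = 3,196 − 2,450 = 746 kg; Δv = 279×9.80665×ln(4.284) = 2736.1×1.4549 ≈ 3981 m/s.
Total Δv = 6892 + 3981 = 10873 m/s.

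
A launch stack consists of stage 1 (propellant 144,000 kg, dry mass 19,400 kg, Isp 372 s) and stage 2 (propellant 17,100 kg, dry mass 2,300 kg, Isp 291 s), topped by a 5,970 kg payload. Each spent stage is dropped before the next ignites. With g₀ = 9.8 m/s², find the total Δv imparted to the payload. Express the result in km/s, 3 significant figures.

Ignition mass of stage 1 = 144,000+19,400 + 17,100+2,300 + 5,970 = 188,770 kg.
Stage 1: m₀ = 188,770 kg, m_f = 188,770 − 144,000 = 44,770 kg; Δv = 372×9.8×ln(4.216) = 3645.6×1.4390 ≈ 5246 m/s.
Stage 2: m₀ = 25,370 kg, m_f = 25,370 − 17,100 = 8,270 kg; Δv = 291×9.8×ln(3.068) = 2851.8×1.1209 ≈ 3197 m/s.
Total Δv = 5246 + 3197 = 8443 m/s.

Δv ≈ 8.44 km/s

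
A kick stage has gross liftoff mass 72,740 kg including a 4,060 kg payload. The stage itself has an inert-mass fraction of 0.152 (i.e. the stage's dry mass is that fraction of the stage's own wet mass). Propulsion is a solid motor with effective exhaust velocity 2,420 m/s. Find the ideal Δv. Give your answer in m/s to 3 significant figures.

Stage wet mass = m₀ − payload = 72,740 − 4,060 = 68,680 kg.
Stage dry mass = ε × stage wet mass = 0.152 × 68,680 = 10,439.4 kg.
Burnout mass m_f = stage dry + payload = 10,439.4 + 4,060 = 14,499.4 kg.
Δv = v_e · ln(72,740/14,499.4) = 2420.0 × ln(5.017) = 2420.0 × 1.6128 ≈ 3903 m/s.

Δv ≈ 3900 m/s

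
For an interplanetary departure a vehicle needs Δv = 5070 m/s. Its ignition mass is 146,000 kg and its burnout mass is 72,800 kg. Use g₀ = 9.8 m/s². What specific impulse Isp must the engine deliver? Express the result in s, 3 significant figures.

ln(m₀/m_f) = ln(146000/72800) = ln(2.005) = 0.6959.
From the ideal rocket equation, v_e = Δv / ln(m₀/m_f) = 5070 / 0.6959 = 7285.6 m/s.
Isp = v_e / g₀ = 7285.6 / 9.8 = 743.4 s.

Isp ≈ 743 s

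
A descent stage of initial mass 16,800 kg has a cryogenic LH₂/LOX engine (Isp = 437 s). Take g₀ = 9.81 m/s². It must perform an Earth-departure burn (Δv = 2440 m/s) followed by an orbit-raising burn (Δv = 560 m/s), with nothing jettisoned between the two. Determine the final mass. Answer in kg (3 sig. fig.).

v_e = Isp · g₀ = 437 × 9.81 = 4287.0 m/s.
After the first burn: m = 16800 × exp(−2440/4287.0) = 16800 × 0.56600 = 9,508.8 kg.
After the second burn: m = 9,508.8 × exp(−560/4287.0) = 9,508.8 × 0.87754 = 8,344.35 kg.

final mass ≈ 8340 kg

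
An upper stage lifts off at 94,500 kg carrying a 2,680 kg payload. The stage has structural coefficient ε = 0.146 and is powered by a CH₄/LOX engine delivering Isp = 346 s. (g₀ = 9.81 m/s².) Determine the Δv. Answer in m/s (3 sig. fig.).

Stage wet mass = m₀ − payload = 94,500 − 2,680 = 91,820 kg.
Stage dry mass = ε × stage wet mass = 0.146 × 91,820 = 13,405.7 kg.
Burnout mass m_f = stage dry + payload = 13,405.7 + 2,680 = 16,085.7 kg.
v_e = Isp · g₀ = 346 × 9.81 = 3394.3 m/s.
Δv = v_e · ln(94,500/16,085.7) = 3394.3 × ln(5.875) = 3394.3 × 1.7707 ≈ 6010 m/s.

Δv ≈ 6010 m/s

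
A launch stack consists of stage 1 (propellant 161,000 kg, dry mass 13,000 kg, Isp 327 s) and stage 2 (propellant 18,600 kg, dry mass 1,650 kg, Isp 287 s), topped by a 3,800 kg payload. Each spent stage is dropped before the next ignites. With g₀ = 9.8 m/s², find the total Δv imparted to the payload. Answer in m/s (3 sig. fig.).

Δv ≈ 9550 m/s

Ignition mass of stage 1 = 161,000+13,000 + 18,600+1,650 + 3,800 = 198,050 kg.
Stage 1: m₀ = 198,050 kg, m_f = 198,050 − 161,000 = 37,050 kg; Δv = 327×9.8×ln(5.345) = 3204.6×1.6763 ≈ 5372 m/s.
Stage 2: m₀ = 24,050 kg, m_f = 24,050 − 18,600 = 5,450 kg; Δv = 287×9.8×ln(4.413) = 2812.6×1.4845 ≈ 4175 m/s.
Total Δv = 5372 + 4175 = 9547 m/s.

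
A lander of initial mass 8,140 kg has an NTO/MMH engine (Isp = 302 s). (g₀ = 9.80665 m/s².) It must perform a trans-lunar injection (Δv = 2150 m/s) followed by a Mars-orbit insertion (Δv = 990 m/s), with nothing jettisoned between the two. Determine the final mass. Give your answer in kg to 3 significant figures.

final mass ≈ 2820 kg

v_e = Isp · g₀ = 302 × 9.80665 = 2961.6 m/s.
After the first burn: m = 8140 × exp(−2150/2961.6) = 8140 × 0.48386 = 3,938.62 kg.
After the second burn: m = 3,938.62 × exp(−990/2961.6) = 3,938.62 × 0.71585 = 2,819.46 kg.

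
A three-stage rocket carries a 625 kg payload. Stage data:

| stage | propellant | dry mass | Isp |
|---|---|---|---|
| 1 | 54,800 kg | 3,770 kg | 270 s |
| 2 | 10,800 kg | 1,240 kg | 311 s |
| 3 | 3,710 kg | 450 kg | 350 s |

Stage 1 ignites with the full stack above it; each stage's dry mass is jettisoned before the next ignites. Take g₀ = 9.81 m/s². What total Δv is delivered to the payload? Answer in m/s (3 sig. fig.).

Ignition mass of stage 1 = 54,800+3,770 + 10,800+1,240 + 3,710+450 + 625 = 75,395 kg.
Stage 1: m₀ = 75,395 kg, m_f = 75,395 − 54,800 = 20,595 kg; Δv = 270×9.81×ln(3.661) = 2648.7×1.2977 ≈ 3437 m/s.
Stage 2: m₀ = 16,825 kg, m_f = 16,825 − 10,800 = 6,025 kg; Δv = 311×9.81×ln(2.793) = 3050.9×1.0269 ≈ 3133 m/s.
Stage 3: m₀ = 4,785 kg, m_f = 4,785 − 3,710 = 1,075 kg; Δv = 350×9.81×ln(4.451) = 3433.5×1.4932 ≈ 5127 m/s.
Total Δv = 3437 + 3133 + 5127 = 11697 m/s.

Δv ≈ 11700 m/s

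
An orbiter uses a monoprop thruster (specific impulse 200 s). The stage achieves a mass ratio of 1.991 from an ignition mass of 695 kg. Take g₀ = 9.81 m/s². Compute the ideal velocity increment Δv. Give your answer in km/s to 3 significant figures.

v_e = Isp · g₀ = 200 × 9.81 = 1962.0 m/s.
Rocket equation: Δv = v_e · ln(1.991) = 1962.0 × 0.6886 ≈ 1351.1 m/s.

Δv ≈ 1.35 km/s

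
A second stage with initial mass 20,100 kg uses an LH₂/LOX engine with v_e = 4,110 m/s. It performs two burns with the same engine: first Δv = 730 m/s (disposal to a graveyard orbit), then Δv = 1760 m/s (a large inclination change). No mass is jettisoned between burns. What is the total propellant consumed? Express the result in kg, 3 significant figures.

total propellant consumed ≈ 9130 kg

After the first burn: m = 20100 × exp(−730/4110.0) = 20100 × 0.83726 = 16,828.9 kg.
After the second burn: m = 16,828.9 × exp(−1760/4110.0) = 16,828.9 × 0.65167 = 10,966.9 kg.
Total propellant = m₀ − m_final = 20100 − 10,966.9 = 9,133.1 kg.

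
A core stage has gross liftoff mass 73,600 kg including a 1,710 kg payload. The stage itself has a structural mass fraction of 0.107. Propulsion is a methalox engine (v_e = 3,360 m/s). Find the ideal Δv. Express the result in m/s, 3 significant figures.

Stage wet mass = m₀ − payload = 73,600 − 1,710 = 71,890 kg.
Stage dry mass = ε × stage wet mass = 0.107 × 71,890 = 7,692.23 kg.
Burnout mass m_f = stage dry + payload = 7,692.23 + 1,710 = 9,402.23 kg.
Using Δv = v_e ln(m₀/m_f): Δv = v_e · ln(73,600/9,402.23) = 3360.0 × ln(7.828) = 3360.0 × 2.0577 ≈ 6914 m/s.

Δv ≈ 6910 m/s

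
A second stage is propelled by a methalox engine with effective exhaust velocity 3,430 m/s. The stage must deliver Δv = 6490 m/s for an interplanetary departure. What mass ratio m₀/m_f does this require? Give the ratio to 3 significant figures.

mass ratio ≈ 6.63

Rocket equation: m₀/m_f = exp(Δv / v_e) = exp(6490 / 3430.0) = exp(1.8921) = 6.6335.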